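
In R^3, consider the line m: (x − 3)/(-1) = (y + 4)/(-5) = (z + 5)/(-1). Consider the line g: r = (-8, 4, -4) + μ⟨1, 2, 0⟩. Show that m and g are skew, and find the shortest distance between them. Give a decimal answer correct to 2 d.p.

m has direction (-1, -5, -1) through (3, -4, -5).
Common perpendicular direction n = (-1, -5, -1) × (1, 2, 0) = (2, -1, 3).
With w = (-8, 4, -4) − (3, -4, -5) = (-11, 8, 1), w · n = -27.
Since n ≠ 0 the lines are not parallel, and w · n = -27 ≠ 0 so they do not intersect; hence they are skew.
Distance = |w · n| / |n| = |-27| / √14 ≈ 7.22.

7.22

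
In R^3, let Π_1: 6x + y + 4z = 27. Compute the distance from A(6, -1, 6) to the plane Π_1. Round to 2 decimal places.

4.40

n·A − d = (6)·(6) + (1)·(-1) + (4)·(6) − 27 = 32; |n| = √53.
Distance = |32| / √53 = 32/√53 ≈ 4.40.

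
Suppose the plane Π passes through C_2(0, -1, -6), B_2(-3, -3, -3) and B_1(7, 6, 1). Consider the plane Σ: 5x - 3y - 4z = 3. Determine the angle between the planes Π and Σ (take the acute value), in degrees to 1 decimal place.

C_2B_2 = (-3, -2, 3), C_2B_1 = (7, 7, 7); a normal to Π is C_2B_2 × C_2B_1 = (-35, 42, -7).
Using C_2: Π has equation -35x + 42y - 7z = 0.
cos θ = |n₁·n₂| / (|n₁||n₂|) = |-273| / (√3038 · √50).
θ = arccos(0.70046) ≈ 45.5°.

45.5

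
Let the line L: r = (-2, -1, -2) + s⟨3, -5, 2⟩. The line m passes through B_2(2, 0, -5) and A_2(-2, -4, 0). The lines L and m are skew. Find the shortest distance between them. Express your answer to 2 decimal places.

0.12

A direction vector for m is A_2 − B_2 = (-4, -4, 5).
Common perpendicular direction n = (3, -5, 2) × (-4, -4, 5) = (-17, -23, -32).
With w = (2, 0, -5) − (-2, -1, -2) = (4, 1, -3), w · n = 5.
Distance = |w · n| / |n| = |5| / √1842 ≈ 0.12.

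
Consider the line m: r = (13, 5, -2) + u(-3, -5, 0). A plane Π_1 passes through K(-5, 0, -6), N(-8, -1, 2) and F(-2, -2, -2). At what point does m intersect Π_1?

(7, -5, -2)

KN = (-3, -1, 8), KF = (3, -2, 4); a normal to Π_1 is KN × KF = (12, 36, 9).
Using K: Π_1 has equation 12x + 36y + 9z = -114.
Substitute r = (13, 5, -2) + t(-3, -5, 0) into the plane: 318 + (-216)t = -114, so t = 2.
Intersection: (13, 5, -2) + 2·(-3, -5, 0) = (7, -5, -2).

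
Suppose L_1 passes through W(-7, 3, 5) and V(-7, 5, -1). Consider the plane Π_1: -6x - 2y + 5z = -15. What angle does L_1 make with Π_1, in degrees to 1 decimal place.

41.8

A direction vector for L_1 is V − W = (0, 2, -6).
sin θ = |n·v| / (|n||v|) = |-34| / (√65 · √40) = 0.66679.
θ ≈ 41.8°.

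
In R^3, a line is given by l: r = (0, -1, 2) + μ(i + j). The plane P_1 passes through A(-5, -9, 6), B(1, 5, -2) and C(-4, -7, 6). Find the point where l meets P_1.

(-3, -4, 2)

AB = (6, 14, -8), AC = (1, 2, 0); a normal to P_1 is AB × AC = (16, -8, -2).
Using A: P_1 has equation 16x - 8y - 2z = -20.
Substitute r = (0, -1, 2) + t(1, 1, 0) into the plane: 4 + 8t = -20, so t = -3.
Intersection: (0, -1, 2) + (-3)·(1, 1, 0) = (-3, -4, 2).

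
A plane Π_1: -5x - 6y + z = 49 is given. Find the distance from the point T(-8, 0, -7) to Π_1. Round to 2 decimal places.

n·T − d = (-5)·(-8) + (-6)·(0) + (1)·(-7) − 49 = -16; |n| = √62.
Distance = |-16| / √62 = 16/√62 ≈ 2.03.

2.03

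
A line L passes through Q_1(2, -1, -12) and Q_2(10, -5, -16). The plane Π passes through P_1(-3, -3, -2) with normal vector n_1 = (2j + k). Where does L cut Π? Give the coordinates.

A direction vector for L is Q_2 − Q_1 = (8, -4, -4).
Π: n_1·r = n_1·P_1 gives 2y + z = -8.
Substitute r = (2, -1, -12) + t(8, -4, -4) into the plane: -14 + (-12)t = -8, so t = -1/2.
Intersection: (2, -1, -12) + (-1/2)·(8, -4, -4) = (-2, 1, -10).

(-2, 1, -10)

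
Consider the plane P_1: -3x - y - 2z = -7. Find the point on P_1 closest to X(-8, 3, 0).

(-2, 5, 4)

Foot = X − λn with λ = (n·X − d)/|n|² = (21 − (-7))/14 = 2.
Foot = (-8, 3, 0) − 2·(-3, -1, -2) = (-2, 5, 4).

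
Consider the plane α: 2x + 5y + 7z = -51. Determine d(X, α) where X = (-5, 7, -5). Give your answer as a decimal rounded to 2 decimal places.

4.64

n·X − d = (2)·(-5) + (5)·(7) + (7)·(-5) − (-51) = 41; |n| = √78.
Distance = |41| / √78 = 41/√78 ≈ 4.64.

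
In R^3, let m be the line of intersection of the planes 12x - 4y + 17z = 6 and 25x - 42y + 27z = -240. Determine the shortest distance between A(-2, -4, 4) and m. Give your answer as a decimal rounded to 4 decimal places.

10.5294

Direction of m: (12, -4, 17) × (25, -42, 27) = (606, 101, -404).
A point on m: solving the two plane equations with x = -6 gives (-6, 6, 6).
Taking (-6, 6, 6) on m with direction v = (606, 101, -404): w = A − (-6, 6, 6) = (4, -10, -2), and w × v = (4242, 404, 6464).
Distance = |w × v| / |v| = √59941076 / √540653 ≈ 10.5294.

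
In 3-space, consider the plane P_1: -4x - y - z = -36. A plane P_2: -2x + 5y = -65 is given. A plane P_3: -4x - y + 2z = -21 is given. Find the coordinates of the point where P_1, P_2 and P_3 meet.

Solving the 3×3 linear system -4x - y - z = -36, -2x + 5y = -65, -4x - y + 2z = -21 (e.g. by elimination or Cramer's rule, determinant = -66) gives (10, -9, 5).

(10, -9, 5)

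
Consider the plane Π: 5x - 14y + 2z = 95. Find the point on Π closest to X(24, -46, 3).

Foot = X − λn with λ = (n·X − d)/|n|² = (770 − 95)/225 = 3.
Foot = (24, -46, 3) − 3·(5, -14, 2) = (9, -4, -3).

(9, -4, -3)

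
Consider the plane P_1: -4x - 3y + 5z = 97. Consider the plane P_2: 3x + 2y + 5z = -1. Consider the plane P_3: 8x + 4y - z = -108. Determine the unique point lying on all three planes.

(-9, -7, 8)

Solving the 3×3 linear system -4x - 3y + 5z = 97, 3x + 2y + 5z = -1, 8x + 4y - z = -108 (e.g. by elimination or Cramer's rule, determinant = -61) gives (-9, -7, 8).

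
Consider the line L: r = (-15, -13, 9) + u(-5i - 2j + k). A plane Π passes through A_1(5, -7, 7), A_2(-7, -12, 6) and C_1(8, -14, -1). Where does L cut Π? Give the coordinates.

A_1A_2 = (-12, -5, -1), A_1C_1 = (3, -7, -8); a normal to Π is A_1A_2 × A_1C_1 = (33, -99, 99).
Using A_1: Π has equation 33x - 99y + 99z = 1551.
Substitute r = (-15, -13, 9) + t(-5, -2, 1) into the plane: 1683 + 132t = 1551, so t = -1.
Intersection: (-15, -13, 9) + (-1)·(-5, -2, 1) = (-10, -11, 8).

(-10, -11, 8)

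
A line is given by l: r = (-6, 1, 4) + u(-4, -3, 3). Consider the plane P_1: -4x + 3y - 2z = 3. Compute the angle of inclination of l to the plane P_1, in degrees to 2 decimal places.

1.82

sin θ = |n·v| / (|n||v|) = |1| / (√29 · √34) = 0.03185.
θ ≈ 1.82°.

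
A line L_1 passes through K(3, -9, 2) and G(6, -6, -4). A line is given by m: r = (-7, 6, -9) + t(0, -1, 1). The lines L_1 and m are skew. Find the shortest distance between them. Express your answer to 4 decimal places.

3.4641

A direction vector for L_1 is G − K = (3, 3, -6).
Common perpendicular direction n = (3, 3, -6) × (0, -1, 1) = (-3, -3, -3).
With w = (-7, 6, -9) − (3, -9, 2) = (-10, 15, -11), w · n = 18.
Distance = |w · n| / |n| = |18| / √27 ≈ 3.4641.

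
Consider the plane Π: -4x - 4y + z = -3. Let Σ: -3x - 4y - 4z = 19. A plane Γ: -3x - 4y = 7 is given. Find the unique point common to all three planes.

Solving the 3×3 linear system -4x - 4y + z = -3, -3x - 4y - 4z = 19, -3x - 4y = 7 (e.g. by elimination or Cramer's rule, determinant = 16) gives (7, -7, -3).

(7, -7, -3)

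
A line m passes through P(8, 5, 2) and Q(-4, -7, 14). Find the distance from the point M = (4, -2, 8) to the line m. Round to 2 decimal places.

A direction vector for m is Q − P = (-12, -12, 12).
Taking (8, 5, 2) on m with direction v = (-12, -12, 12): w = M − (8, 5, 2) = (-4, -7, 6), and w × v = (-12, -24, -36).
Distance = |w × v| / |v| = √2016 / √432 ≈ 2.16.

2.16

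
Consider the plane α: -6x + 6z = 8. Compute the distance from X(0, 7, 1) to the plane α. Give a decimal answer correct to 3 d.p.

0.236

n·X − d = (-6)·(0) + (0)·(7) + (6)·(1) − 8 = -2; |n| = √72.
Distance = |-2| / √72 = 2/√72 ≈ 0.236.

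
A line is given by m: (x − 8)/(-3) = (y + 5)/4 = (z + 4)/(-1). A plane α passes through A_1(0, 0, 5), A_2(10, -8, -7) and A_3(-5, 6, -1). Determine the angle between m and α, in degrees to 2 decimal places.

m has direction (-3, 4, -1) through (8, -5, -4).
A_1A_2 = (10, -8, -12), A_1A_3 = (-5, 6, -6); a normal to α is A_1A_2 × A_1A_3 = (120, 120, 20).
Using A_1: α has equation 120x + 120y + 20z = 100.
sin θ = |n·v| / (|n||v|) = |100| / (√29200 · √26) = 0.11477.
θ ≈ 6.59°.

6.59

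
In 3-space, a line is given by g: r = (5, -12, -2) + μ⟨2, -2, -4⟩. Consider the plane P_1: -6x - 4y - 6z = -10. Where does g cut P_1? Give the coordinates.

(1, -8, 6)

Substitute r = (5, -12, -2) + t(2, -2, -4) into the plane: 30 + 20t = -10, so t = -2.
Intersection: (5, -12, -2) + (-2)·(2, -2, -4) = (1, -8, 6).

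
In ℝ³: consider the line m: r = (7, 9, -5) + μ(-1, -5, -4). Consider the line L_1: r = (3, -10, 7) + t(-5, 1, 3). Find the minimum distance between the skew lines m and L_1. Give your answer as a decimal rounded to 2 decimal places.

19.36

Common perpendicular direction n = (-1, -5, -4) × (-5, 1, 3) = (-11, 23, -26).
With w = (3, -10, 7) − (7, 9, -5) = (-4, -19, 12), w · n = -705.
Distance = |w · n| / |n| = |-705| / √1326 ≈ 19.36.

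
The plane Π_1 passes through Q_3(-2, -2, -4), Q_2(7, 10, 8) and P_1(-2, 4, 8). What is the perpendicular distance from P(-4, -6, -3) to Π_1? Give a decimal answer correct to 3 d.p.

2.433

Q_3Q_2 = (9, 12, 12), Q_3P_1 = (0, 6, 12); a normal to Π_1 is Q_3Q_2 × Q_3P_1 = (72, -108, 54).
Using Q_3: Π_1 has equation 72x - 108y + 54z = -144.
n·P − d = (72)·(-4) + (-108)·(-6) + (54)·(-3) − (-144) = 342; |n| = √19764.
Distance = |342| / √19764 = 342/√19764 ≈ 2.433.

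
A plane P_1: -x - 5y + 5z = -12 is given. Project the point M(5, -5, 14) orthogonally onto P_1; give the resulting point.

(7, 5, 4)

Foot = M − λn with λ = (n·M − d)/|n|² = (90 − (-12))/51 = 2.
Foot = (5, -5, 14) − 2·(-1, -5, 5) = (7, 5, 4).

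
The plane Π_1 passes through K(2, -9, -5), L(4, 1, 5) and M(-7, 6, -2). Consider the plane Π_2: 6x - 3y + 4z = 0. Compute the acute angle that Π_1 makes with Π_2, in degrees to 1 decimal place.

KL = (2, 10, 10), KM = (-9, 15, 3); a normal to Π_1 is KL × KM = (-120, -96, 120).
Using K: Π_1 has equation -120x - 96y + 120z = 24.
cos θ = |n₁·n₂| / (|n₁||n₂|) = |48| / (√38016 · √61).
θ = arccos(0.03152) ≈ 88.2°.

88.2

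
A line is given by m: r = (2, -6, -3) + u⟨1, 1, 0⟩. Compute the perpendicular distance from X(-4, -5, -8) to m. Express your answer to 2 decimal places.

Taking (2, -6, -3) on m with direction v = (1, 1, 0): w = X − (2, -6, -3) = (-6, 1, -5), and w × v = (5, -5, -7).
Distance = |w × v| / |v| = √99 / √2 ≈ 7.04.

7.04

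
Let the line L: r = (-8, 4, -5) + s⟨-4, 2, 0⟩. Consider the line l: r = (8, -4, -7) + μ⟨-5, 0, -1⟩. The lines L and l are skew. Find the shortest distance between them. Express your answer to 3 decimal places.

1.826

Common perpendicular direction n = (-4, 2, 0) × (-5, 0, -1) = (-2, -4, 10).
With w = (8, -4, -7) − (-8, 4, -5) = (16, -8, -2), w · n = -20.
Distance = |w · n| / |n| = |-20| / √120 ≈ 1.826.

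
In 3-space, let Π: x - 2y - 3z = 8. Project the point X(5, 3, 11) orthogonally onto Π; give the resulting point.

Foot = X − λn with λ = (n·X − d)/|n|² = (-34 − 8)/14 = -3.
Foot = (5, 3, 11) − (-3)·(1, -2, -3) = (8, -3, 2).

(8, -3, 2)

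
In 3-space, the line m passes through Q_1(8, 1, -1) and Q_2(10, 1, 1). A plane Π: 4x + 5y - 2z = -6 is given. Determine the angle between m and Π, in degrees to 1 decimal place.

12.2

A direction vector for m is Q_2 − Q_1 = (2, 0, 2).
sin θ = |n·v| / (|n||v|) = |4| / (√45 · √8) = 0.21082.
θ ≈ 12.2°.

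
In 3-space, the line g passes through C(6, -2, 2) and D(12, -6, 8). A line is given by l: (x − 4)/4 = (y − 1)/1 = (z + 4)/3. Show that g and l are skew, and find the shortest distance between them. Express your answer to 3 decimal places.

A direction vector for g is D − C = (6, -4, 6).
l has direction (4, 1, 3) through (4, 1, -4).
Common perpendicular direction n = (6, -4, 6) × (4, 1, 3) = (-18, 6, 22).
With w = (4, 1, -4) − (6, -2, 2) = (-2, 3, -6), w · n = -78.
Since n ≠ 0 the lines are not parallel, and w · n = -78 ≠ 0 so they do not intersect; hence they are skew.
Distance = |w · n| / |n| = |-78| / √844 ≈ 2.685.

2.685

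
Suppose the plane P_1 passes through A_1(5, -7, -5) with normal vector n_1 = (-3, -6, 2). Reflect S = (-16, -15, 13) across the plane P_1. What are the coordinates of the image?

P_1: n_1·r = n_1·A_1 gives -3x - 6y + 2z = 17.
λ = (n·S − d)/|n|² = (164 − 17)/49 = 3.
Reflection = S − 2λn = (-16, -15, 13) − 6·(-3, -6, 2) = (2, 21, 1).

(2, 21, 1)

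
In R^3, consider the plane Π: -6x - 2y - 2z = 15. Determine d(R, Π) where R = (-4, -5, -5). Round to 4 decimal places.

4.3719

n·R − d = (-6)·(-4) + (-2)·(-5) + (-2)·(-5) − 15 = 29; |n| = √44.
Distance = |29| / √44 = 29/√44 ≈ 4.3719.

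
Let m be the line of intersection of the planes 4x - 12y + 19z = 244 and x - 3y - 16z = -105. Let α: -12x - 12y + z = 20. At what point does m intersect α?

Direction of m: (4, -12, 19) × (1, -3, -16) = (249, 83, 0).
A point on m: solving the two plane equations with x = 11 gives (11, -4, 8).
Substitute r = (11, -4, 8) + t(249, 83, 0) into the plane: -76 + (-3984)t = 20, so t = -2/83.
Intersection: (11, -4, 8) + (-2/83)·(249, 83, 0) = (5, -6, 8).

(5, -6, 8)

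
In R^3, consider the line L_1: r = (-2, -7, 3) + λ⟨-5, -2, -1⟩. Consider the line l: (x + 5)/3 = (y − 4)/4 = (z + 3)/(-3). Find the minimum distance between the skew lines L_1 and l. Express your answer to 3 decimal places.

5.783

l has direction (3, 4, -3) through (-5, 4, -3).
Common perpendicular direction n = (-5, -2, -1) × (3, 4, -3) = (10, -18, -14).
With w = (-5, 4, -3) − (-2, -7, 3) = (-3, 11, -6), w · n = -144.
Distance = |w · n| / |n| = |-144| / √620 ≈ 5.783.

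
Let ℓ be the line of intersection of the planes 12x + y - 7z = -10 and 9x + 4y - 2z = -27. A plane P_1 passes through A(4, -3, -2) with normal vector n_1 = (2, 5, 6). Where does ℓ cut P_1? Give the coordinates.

(3, -11, 5)

Direction of ℓ: (12, 1, -7) × (9, 4, -2) = (26, -39, 39).
A point on ℓ: solving the two plane equations with x = 1 gives (1, -8, 2).
P_1: n_1·r = n_1·A gives 2x + 5y + 6z = -19.
Substitute r = (1, -8, 2) + t(26, -39, 39) into the plane: -26 + 91t = -19, so t = 1/13.
Intersection: (1, -8, 2) + (1/13)·(26, -39, 39) = (3, -11, 5).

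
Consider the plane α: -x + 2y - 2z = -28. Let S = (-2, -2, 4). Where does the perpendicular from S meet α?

(0, -6, 8)

Foot = S − λn with λ = (n·S − d)/|n|² = (-10 − (-28))/9 = 2.
Foot = (-2, -2, 4) − 2·(-1, 2, -2) = (0, -6, 8).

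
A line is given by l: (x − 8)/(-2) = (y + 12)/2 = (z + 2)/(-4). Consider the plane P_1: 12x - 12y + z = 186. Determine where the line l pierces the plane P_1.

(6, -10, -6)

l has direction (-2, 2, -4) through (8, -12, -2).
Substitute r = (8, -12, -2) + t(-2, 2, -4) into the plane: 238 + (-52)t = 186, so t = 1.
Intersection: (8, -12, -2) + 1·(-2, 2, -4) = (6, -10, -6).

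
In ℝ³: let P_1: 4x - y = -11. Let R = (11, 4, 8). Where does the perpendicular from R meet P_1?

Foot = R − λn with λ = (n·R − d)/|n|² = (40 − (-11))/17 = 3.
Foot = (11, 4, 8) − 3·(4, -1, 0) = (-1, 7, 8).

(-1, 7, 8)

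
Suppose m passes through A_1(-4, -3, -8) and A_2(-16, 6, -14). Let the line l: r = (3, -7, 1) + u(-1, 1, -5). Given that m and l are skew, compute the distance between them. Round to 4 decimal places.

A direction vector for m is A_2 − A_1 = (-12, 9, -6).
Common perpendicular direction n = (-12, 9, -6) × (-1, 1, -5) = (-39, -54, -3).
With w = (3, -7, 1) − (-4, -3, -8) = (7, -4, 9), w · n = -84.
Distance = |w · n| / |n| = |-84| / √4446 ≈ 1.2598.

1.2598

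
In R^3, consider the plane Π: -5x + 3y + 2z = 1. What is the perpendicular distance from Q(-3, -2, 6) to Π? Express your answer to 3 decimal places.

n·Q − d = (-5)·(-3) + (3)·(-2) + (2)·(6) − 1 = 20; |n| = √38.
Distance = |20| / √38 = 20/√38 ≈ 3.244.

3.244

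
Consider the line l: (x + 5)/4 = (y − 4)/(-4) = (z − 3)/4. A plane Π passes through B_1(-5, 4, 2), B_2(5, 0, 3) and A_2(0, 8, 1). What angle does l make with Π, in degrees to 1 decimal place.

l has direction (4, -4, 4) through (-5, 4, 3).
B_1B_2 = (10, -4, 1), B_1A_2 = (5, 4, -1); a normal to Π is B_1B_2 × B_1A_2 = (0, 15, 60).
Using B_1: Π has equation 15y + 60z = 180.
sin θ = |n·v| / (|n||v|) = |180| / (√3825 · √48) = 0.42008.
θ ≈ 24.8°.

24.8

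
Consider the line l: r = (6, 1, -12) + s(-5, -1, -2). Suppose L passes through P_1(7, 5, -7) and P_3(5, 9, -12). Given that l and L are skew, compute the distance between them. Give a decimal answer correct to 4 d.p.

5.4723

A direction vector for L is P_3 − P_1 = (-2, 4, -5).
Common perpendicular direction n = (-5, -1, -2) × (-2, 4, -5) = (13, -21, -22).
With w = (7, 5, -7) − (6, 1, -12) = (1, 4, 5), w · n = -181.
Distance = |w · n| / |n| = |-181| / √1094 ≈ 5.4723.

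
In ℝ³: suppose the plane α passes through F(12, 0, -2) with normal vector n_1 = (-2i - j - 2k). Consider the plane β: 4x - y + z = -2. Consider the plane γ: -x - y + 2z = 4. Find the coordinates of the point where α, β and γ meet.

α: n_1·r = n_1·F gives -2x - y - 2z = -20.
Solving the 3×3 linear system -2x - y - 2z = -20, 4x - y + z = -2, -x - y + 2z = 4 (e.g. by elimination or Cramer's rule, determinant = 21) gives (0, 8, 6).

(0, 8, 6)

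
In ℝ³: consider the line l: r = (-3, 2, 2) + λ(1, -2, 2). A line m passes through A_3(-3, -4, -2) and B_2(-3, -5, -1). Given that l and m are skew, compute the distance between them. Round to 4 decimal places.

7.0711

A direction vector for m is B_2 − A_3 = (0, -1, 1).
Common perpendicular direction n = (1, -2, 2) × (0, -1, 1) = (0, -1, -1).
With w = (-3, -4, -2) − (-3, 2, 2) = (0, -6, -4), w · n = 10.
Distance = |w · n| / |n| = |10| / √2 ≈ 7.0711.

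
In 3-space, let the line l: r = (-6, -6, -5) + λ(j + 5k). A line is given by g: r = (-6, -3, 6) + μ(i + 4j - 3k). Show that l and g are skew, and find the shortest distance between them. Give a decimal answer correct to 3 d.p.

0.170

Common perpendicular direction n = (0, 1, 5) × (1, 4, -3) = (-23, 5, -1).
With w = (-6, -3, 6) − (-6, -6, -5) = (0, 3, 11), w · n = 4.
Since n ≠ 0 the lines are not parallel, and w · n = 4 ≠ 0 so they do not intersect; hence they are skew.
Distance = |w · n| / |n| = |4| / √555 ≈ 0.170.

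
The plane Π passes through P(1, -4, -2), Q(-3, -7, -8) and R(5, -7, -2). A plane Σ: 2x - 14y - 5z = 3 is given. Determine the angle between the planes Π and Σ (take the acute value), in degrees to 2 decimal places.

PQ = (-4, -3, -6), PR = (4, -3, 0); a normal to Π is PQ × PR = (-18, -24, 24).
Using P: Π has equation -18x - 24y + 24z = 30.
cos θ = |n₁·n₂| / (|n₁||n₂|) = |180| / (√1476 · √225).
θ = arccos(0.31235) ≈ 71.80°.

71.80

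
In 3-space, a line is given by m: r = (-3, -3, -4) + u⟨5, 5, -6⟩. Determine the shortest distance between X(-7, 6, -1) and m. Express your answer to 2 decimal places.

10.27

Taking (-3, -3, -4) on m with direction v = (5, 5, -6): w = X − (-3, -3, -4) = (-4, 9, 3), and w × v = (-69, -9, -65).
Distance = |w × v| / |v| = √9067 / √86 ≈ 10.27.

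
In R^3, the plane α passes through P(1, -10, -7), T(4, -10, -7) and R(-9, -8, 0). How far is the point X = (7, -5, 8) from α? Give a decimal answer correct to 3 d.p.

PT = (3, 0, 0), PR = (-10, 2, 7); a normal to α is PT × PR = (0, -21, 6).
Using P: α has equation -21y + 6z = 168.
n·X − d = (0)·(7) + (-21)·(-5) + (6)·(8) − 168 = -15; |n| = √477.
Distance = |-15| / √477 = 15/√477 ≈ 0.687.

0.687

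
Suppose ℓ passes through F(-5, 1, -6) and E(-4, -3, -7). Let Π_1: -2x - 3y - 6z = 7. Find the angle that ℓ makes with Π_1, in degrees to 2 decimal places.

32.60

A direction vector for ℓ is E − F = (1, -4, -1).
sin θ = |n·v| / (|n||v|) = |16| / (√49 · √18) = 0.53875.
θ ≈ 32.60°.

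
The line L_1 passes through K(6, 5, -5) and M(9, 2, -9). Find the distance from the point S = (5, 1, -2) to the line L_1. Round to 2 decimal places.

5.07

A direction vector for L_1 is M − K = (3, -3, -4).
Taking (6, 5, -5) on L_1 with direction v = (3, -3, -4): w = S − (6, 5, -5) = (-1, -4, 3), and w × v = (25, 5, 15).
Distance = |w × v| / |v| = √875 / √34 ≈ 5.07.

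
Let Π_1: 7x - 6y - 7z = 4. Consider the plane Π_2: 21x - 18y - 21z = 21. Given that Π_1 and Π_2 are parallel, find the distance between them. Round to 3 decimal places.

Rescale Π_2 by 1/3: 7x - 6y - 7z = 7. Then distance = |4 − 7| / √134 ≈ 0.259.

0.259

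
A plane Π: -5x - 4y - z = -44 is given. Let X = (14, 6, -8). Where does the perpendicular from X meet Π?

Foot = X − λn with λ = (n·X − d)/|n|² = (-86 − (-44))/42 = -1.
Foot = (14, 6, -8) − (-1)·(-5, -4, -1) = (9, 2, -9).

(9, 2, -9)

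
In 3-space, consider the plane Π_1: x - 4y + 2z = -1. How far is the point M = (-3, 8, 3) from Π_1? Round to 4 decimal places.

n·M − d = (1)·(-3) + (-4)·(8) + (2)·(3) − (-1) = -28; |n| = √21.
Distance = |-28| / √21 = 28/√21 ≈ 6.1101.

6.1101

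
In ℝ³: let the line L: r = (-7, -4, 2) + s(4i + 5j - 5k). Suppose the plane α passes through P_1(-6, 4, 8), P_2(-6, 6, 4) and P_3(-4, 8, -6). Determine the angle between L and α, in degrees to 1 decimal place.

P_1P_2 = (0, 2, -4), P_1P_3 = (2, 4, -14); a normal to α is P_1P_2 × P_1P_3 = (-12, -8, -4).
Using P_1: α has equation -12x - 8y - 4z = 8.
sin θ = |n·v| / (|n||v|) = |-68| / (√224 · √66) = 0.55926.
θ ≈ 34.0°.

34.0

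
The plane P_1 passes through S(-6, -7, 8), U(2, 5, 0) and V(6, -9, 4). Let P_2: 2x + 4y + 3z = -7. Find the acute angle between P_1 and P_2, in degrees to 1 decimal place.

SU = (8, 12, -8), SV = (12, -2, -4); a normal to P_1 is SU × SV = (-64, -64, -160).
Using S: P_1 has equation -64x - 64y - 160z = -448.
cos θ = |n₁·n₂| / (|n₁||n₂|) = |-864| / (√33792 · √29).
θ = arccos(0.87279) ≈ 29.2°.

29.2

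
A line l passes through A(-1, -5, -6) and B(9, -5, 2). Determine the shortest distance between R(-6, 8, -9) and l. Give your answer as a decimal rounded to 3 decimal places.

13.023

A direction vector for l is B − A = (10, 0, 8).
Taking (-1, -5, -6) on l with direction v = (10, 0, 8): w = R − (-1, -5, -6) = (-5, 13, -3), and w × v = (104, 10, -130).
Distance = |w × v| / |v| = √27816 / √164 ≈ 13.023.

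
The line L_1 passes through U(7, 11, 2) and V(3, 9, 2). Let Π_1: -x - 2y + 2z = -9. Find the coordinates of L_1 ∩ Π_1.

A direction vector for L_1 is V − U = (-4, -2, 0).
Substitute r = (7, 11, 2) + t(-4, -2, 0) into the plane: -25 + 8t = -9, so t = 2.
Intersection: (7, 11, 2) + 2·(-4, -2, 0) = (-1, 7, 2).

(-1, 7, 2)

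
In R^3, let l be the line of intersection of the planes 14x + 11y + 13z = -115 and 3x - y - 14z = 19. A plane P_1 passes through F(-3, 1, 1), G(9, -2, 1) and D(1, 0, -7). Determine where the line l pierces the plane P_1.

Direction of l: (14, 11, 13) × (3, -1, -14) = (-141, 235, -47).
A point on l: solving the two plane equations with x = -13 gives (-13, 12, -5).
FG = (12, -3, 0), FD = (4, -1, -8); a normal to P_1 is FG × FD = (24, 96, 0).
Using F: P_1 has equation 24x + 96y = 24.
Substitute r = (-13, 12, -5) + t(-141, 235, -47) into the plane: 840 + 19176t = 24, so t = -2/47.
Intersection: (-13, 12, -5) + (-2/47)·(-141, 235, -47) = (-7, 2, -3).

(-7, 2, -3)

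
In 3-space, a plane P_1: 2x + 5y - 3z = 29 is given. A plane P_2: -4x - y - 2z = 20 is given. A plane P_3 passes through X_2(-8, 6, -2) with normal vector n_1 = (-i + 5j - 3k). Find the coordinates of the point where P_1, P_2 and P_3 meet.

P_3: n_1·r = n_1·X_2 gives -x + 5y - 3z = 44.
Solving the 3×3 linear system 2x + 5y - 3z = 29, -4x - y - 2z = 20, -x + 5y - 3z = 44 (e.g. by elimination or Cramer's rule, determinant = 39) gives (-5, 6, -3).

(-5, 6, -3)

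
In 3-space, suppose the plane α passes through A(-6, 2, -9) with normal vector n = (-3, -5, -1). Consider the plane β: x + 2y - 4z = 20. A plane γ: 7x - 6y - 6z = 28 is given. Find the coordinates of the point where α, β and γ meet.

(-2, -1, -6)

α: n·r = n·A gives -3x - 5y - z = 17.
Solving the 3×3 linear system -3x - 5y - z = 17, x + 2y - 4z = 20, 7x - 6y - 6z = 28 (e.g. by elimination or Cramer's rule, determinant = 238) gives (-2, -1, -6).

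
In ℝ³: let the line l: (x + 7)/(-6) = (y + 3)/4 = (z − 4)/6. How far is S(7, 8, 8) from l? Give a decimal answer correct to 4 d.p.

l has direction (-6, 4, 6) through (-7, -3, 4).
Taking (-7, -3, 4) on l with direction v = (-6, 4, 6): w = S − (-7, -3, 4) = (14, 11, 4), and w × v = (50, -108, 122).
Distance = |w × v| / |v| = √29048 / √88 ≈ 18.1684.

18.1684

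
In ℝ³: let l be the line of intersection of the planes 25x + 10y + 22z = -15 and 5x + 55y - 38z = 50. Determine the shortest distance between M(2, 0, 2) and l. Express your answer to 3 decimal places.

3.483

Direction of l: (25, 10, 22) × (5, 55, -38) = (-1590, 1060, 1325).
A point on l: solving the two plane equations with x = -1 gives (-1, 1, 0).
Taking (-1, 1, 0) on l with direction v = (-1590, 1060, 1325): w = M − (-1, 1, 0) = (3, -1, 2), and w × v = (-3445, -7155, 1590).
Distance = |w × v| / |v| = √65590150 / √5407325 ≈ 3.483.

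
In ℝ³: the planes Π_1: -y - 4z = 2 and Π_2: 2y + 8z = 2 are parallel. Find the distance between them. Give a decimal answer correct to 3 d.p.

0.728

Rescale Π_2 by 1/(-2): -y - 4z = -1. Then distance = |2 − (-1)| / √17 ≈ 0.728.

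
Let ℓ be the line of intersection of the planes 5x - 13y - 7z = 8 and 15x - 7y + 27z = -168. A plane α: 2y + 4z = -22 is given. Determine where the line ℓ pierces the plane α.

(11, 9, -10)

Direction of ℓ: (5, -13, -7) × (15, -7, 27) = (-400, -240, 160).
A point on ℓ: solving the two plane equations with x = 16 gives (16, 12, -12).
Substitute r = (16, 12, -12) + t(-400, -240, 160) into the plane: -24 + 160t = -22, so t = 1/80.
Intersection: (16, 12, -12) + (1/80)·(-400, -240, 160) = (11, 9, -10).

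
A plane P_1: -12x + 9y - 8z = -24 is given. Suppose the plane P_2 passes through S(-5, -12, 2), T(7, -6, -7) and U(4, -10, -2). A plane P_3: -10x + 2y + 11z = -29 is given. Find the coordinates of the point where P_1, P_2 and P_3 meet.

(-2, -8, -3)

ST = (12, 6, -9), SU = (9, 2, -4); a normal to P_2 is ST × SU = (-6, -33, -30).
Using S: P_2 has equation -6x - 33y - 30z = 366.
Solving the 3×3 linear system -12x + 9y - 8z = -24, -6x - 33y - 30z = 366, -10x + 2y + 11z = -29 (e.g. by elimination or Cramer's rule, determinant = 9666) gives (-2, -8, -3).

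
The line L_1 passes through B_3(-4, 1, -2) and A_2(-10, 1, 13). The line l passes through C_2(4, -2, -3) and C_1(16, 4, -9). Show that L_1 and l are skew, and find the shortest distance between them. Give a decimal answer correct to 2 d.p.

6.43

A direction vector for L_1 is A_2 − B_3 = (-6, 0, 15).
A direction vector for l is C_1 − C_2 = (12, 6, -6).
Common perpendicular direction n = (-6, 0, 15) × (12, 6, -6) = (-90, 144, -36).
With w = (4, -2, -3) − (-4, 1, -2) = (8, -3, -1), w · n = -1116.
Since n ≠ 0 the lines are not parallel, and w · n = -1116 ≠ 0 so they do not intersect; hence they are skew.
Distance = |w · n| / |n| = |-1116| / √30132 ≈ 6.43.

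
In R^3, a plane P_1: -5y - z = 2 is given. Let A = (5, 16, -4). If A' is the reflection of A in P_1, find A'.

(5, -14, -10)

λ = (n·A − d)/|n|² = (-76 − 2)/26 = -3.
Reflection = A − 2λn = (5, 16, -4) − (-6)·(0, -5, -1) = (5, -14, -10).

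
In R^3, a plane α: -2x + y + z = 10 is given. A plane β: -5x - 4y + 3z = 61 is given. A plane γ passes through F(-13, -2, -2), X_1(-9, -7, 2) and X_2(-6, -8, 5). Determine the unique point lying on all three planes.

FX_1 = (4, -5, 4), FX_2 = (7, -6, 7); a normal to γ is FX_1 × FX_2 = (-11, 0, 11).
Using F: γ has equation -11x + 11z = 121.
Solving the 3×3 linear system -2x + y + z = 10, -5x - 4y + 3z = 61, -11x + 11z = 121 (e.g. by elimination or Cramer's rule, determinant = 66) gives (-4, -5, 7).

(-4, -5, 7)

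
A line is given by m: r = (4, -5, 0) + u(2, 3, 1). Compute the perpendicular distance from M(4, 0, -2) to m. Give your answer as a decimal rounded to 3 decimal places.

4.114

Taking (4, -5, 0) on m with direction v = (2, 3, 1): w = M − (4, -5, 0) = (0, 5, -2), and w × v = (11, -4, -10).
Distance = |w × v| / |v| = √237 / √14 ≈ 4.114.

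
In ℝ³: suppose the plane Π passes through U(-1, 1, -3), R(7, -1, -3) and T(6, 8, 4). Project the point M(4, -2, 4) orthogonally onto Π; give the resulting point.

(5, 2, -1)

UR = (8, -2, 0), UT = (7, 7, 7); a normal to Π is UR × UT = (-14, -56, 70).
Using U: Π has equation -14x - 56y + 70z = -252.
Foot = M − λn with λ = (n·M − d)/|n|² = (336 − (-252))/8232 = 1/14.
Foot = (4, -2, 4) − (1/14)·(-14, -56, 70) = (5, 2, -1).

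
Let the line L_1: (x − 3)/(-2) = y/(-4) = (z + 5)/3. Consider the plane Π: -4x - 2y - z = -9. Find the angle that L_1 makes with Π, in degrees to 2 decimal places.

31.79

L_1 has direction (-2, -4, 3) through (3, 0, -5).
sin θ = |n·v| / (|n||v|) = |13| / (√21 · √29) = 0.52679.
θ ≈ 31.79°.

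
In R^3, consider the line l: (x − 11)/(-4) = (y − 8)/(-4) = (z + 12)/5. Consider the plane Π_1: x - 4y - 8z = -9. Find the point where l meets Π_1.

(-1, -4, 3)

l has direction (-4, -4, 5) through (11, 8, -12).
Substitute r = (11, 8, -12) + t(-4, -4, 5) into the plane: 75 + (-28)t = -9, so t = 3.
Intersection: (11, 8, -12) + 3·(-4, -4, 5) = (-1, -4, 3).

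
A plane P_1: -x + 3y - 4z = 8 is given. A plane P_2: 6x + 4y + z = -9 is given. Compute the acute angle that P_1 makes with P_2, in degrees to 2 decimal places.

86.91

cos θ = |n₁·n₂| / (|n₁||n₂|) = |2| / (√26 · √53).
θ = arccos(0.05388) ≈ 86.91°.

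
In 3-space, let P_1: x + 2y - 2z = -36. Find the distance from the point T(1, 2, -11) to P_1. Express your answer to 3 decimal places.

n·T − d = (1)·(1) + (2)·(2) + (-2)·(-11) − (-36) = 63; |n| = √9.
Distance = |63| / √9 = 63/√9 ≈ 21.000.

21.000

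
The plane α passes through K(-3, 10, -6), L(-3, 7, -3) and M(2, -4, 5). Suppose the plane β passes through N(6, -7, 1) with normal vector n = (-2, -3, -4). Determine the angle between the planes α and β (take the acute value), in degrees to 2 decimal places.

7.61

KL = (0, -3, 3), KM = (5, -14, 11); a normal to α is KL × KM = (9, 15, 15).
Using K: α has equation 9x + 15y + 15z = 33.
β: n·r = n·N gives -2x - 3y - 4z = 5.
cos θ = |n₁·n₂| / (|n₁||n₂|) = |-123| / (√531 · √29).
θ = arccos(0.99119) ≈ 7.61°.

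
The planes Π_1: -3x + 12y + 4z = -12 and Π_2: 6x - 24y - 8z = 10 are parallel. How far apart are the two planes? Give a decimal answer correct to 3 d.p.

0.538

Rescale Π_2 by 1/(-2): -3x + 12y + 4z = -5. Then distance = |-12 − (-5)| / √169 ≈ 0.538.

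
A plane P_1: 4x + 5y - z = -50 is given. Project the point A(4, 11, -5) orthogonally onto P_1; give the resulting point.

(-8, -4, -2)

Foot = A − λn with λ = (n·A − d)/|n|² = (76 − (-50))/42 = 3.
Foot = (4, 11, -5) − 3·(4, 5, -1) = (-8, -4, -2).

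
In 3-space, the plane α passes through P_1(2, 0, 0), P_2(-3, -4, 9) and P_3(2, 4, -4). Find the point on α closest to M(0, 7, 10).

P_1P_2 = (-5, -4, 9), P_1P_3 = (0, 4, -4); a normal to α is P_1P_2 × P_1P_3 = (-20, -20, -20).
Using P_1: α has equation -20x - 20y - 20z = -40.
Foot = M − λn with λ = (n·M − d)/|n|² = (-340 − (-40))/1200 = -1/4.
Foot = (0, 7, 10) − (-1/4)·(-20, -20, -20) = (-5, 2, 5).

(-5, 2, 5)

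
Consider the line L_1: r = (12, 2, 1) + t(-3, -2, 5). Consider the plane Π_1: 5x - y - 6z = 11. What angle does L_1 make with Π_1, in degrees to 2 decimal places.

sin θ = |n·v| / (|n||v|) = |-43| / (√62 · √38) = 0.88589.
θ ≈ 62.36°.

62.36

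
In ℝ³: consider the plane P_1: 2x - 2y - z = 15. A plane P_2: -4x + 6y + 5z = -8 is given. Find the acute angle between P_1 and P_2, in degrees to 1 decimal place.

18.3

cos θ = |n₁·n₂| / (|n₁||n₂|) = |-25| / (√9 · √77).
θ = arccos(0.94967) ≈ 18.3°.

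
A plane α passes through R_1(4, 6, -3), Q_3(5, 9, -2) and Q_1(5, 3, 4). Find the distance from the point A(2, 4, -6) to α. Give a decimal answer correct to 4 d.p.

R_1Q_3 = (1, 3, 1), R_1Q_1 = (1, -3, 7); a normal to α is R_1Q_3 × R_1Q_1 = (24, -6, -6).
Using R_1: α has equation 24x - 6y - 6z = 78.
n·A − d = (24)·(2) + (-6)·(4) + (-6)·(-6) − 78 = -18; |n| = √648.
Distance = |-18| / √648 = 18/√648 ≈ 0.7071.

0.7071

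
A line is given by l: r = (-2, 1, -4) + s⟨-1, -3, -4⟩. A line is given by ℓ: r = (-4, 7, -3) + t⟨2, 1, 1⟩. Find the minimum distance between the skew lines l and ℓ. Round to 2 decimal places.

Common perpendicular direction n = (-1, -3, -4) × (2, 1, 1) = (1, -7, 5).
With w = (-4, 7, -3) − (-2, 1, -4) = (-2, 6, 1), w · n = -39.
Distance = |w · n| / |n| = |-39| / √75 ≈ 4.50.

4.50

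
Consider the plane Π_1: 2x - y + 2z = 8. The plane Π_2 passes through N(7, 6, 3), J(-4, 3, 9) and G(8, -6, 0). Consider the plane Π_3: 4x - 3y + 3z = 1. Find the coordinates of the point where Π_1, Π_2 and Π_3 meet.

NJ = (-11, -3, 6), NG = (1, -12, -3); a normal to Π_2 is NJ × NG = (81, -27, 135).
Using N: Π_2 has equation 81x - 27y + 135z = 810.
Solving the 3×3 linear system 2x - y + 2z = 8, 81x - 27y + 135z = 810, 4x - 3y + 3z = 1 (e.g. by elimination or Cramer's rule, determinant = 81) gives (1, 8, 7).

(1, 8, 7)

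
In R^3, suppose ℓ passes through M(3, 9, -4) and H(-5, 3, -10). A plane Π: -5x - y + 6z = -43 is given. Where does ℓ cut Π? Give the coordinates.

(-1, 6, -7)

A direction vector for ℓ is H − M = (-8, -6, -6).
Substitute r = (3, 9, -4) + t(-8, -6, -6) into the plane: -48 + 10t = -43, so t = 1/2.
Intersection: (3, 9, -4) + (1/2)·(-8, -6, -6) = (-1, 6, -7).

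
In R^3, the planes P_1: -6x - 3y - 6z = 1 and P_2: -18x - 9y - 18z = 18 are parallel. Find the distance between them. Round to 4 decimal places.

0.5556

Rescale P_2 by 1/3: -6x - 3y - 6z = 6. Then distance = |1 − 6| / √81 ≈ 0.5556.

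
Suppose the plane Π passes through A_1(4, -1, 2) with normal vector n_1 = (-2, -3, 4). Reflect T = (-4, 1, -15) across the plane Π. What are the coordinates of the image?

(-12, -11, 1)

Π: n_1·r = n_1·A_1 gives -2x - 3y + 4z = 3.
λ = (n·T − d)/|n|² = (-55 − 3)/29 = -2.
Reflection = T − 2λn = (-4, 1, -15) − (-4)·(-2, -3, 4) = (-12, -11, 1).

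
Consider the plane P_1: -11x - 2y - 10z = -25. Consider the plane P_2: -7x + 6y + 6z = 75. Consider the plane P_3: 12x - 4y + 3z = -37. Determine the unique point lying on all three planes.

(-3, 4, 5)

Solving the 3×3 linear system -11x - 2y - 10z = -25, -7x + 6y + 6z = 75, 12x - 4y + 3z = -37 (e.g. by elimination or Cramer's rule, determinant = -208) gives (-3, 4, 5).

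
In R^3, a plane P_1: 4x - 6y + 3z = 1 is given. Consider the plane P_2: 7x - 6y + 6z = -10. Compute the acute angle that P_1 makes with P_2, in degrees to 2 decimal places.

17.36

cos θ = |n₁·n₂| / (|n₁||n₂|) = |82| / (√61 · √121).
θ = arccos(0.95446) ≈ 17.36°.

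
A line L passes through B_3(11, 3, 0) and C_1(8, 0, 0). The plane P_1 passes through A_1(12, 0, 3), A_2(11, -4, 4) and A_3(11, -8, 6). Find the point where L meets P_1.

(10, 2, 0)

A direction vector for L is C_1 − B_3 = (-3, -3, 0).
A_1A_2 = (-1, -4, 1), A_1A_3 = (-1, -8, 3); a normal to P_1 is A_1A_2 × A_1A_3 = (-4, 2, 4).
Using A_1: P_1 has equation -4x + 2y + 4z = -36.
Substitute r = (11, 3, 0) + t(-3, -3, 0) into the plane: -38 + 6t = -36, so t = 1/3.
Intersection: (11, 3, 0) + (1/3)·(-3, -3, 0) = (10, 2, 0).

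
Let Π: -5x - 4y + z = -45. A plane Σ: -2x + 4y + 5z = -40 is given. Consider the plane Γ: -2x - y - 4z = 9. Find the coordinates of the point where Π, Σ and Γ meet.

(7, 1, -6)

Solving the 3×3 linear system -5x - 4y + z = -45, -2x + 4y + 5z = -40, -2x - y - 4z = 9 (e.g. by elimination or Cramer's rule, determinant = 137) gives (7, 1, -6).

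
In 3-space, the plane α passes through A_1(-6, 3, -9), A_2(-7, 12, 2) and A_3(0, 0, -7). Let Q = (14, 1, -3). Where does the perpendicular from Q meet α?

A_1A_2 = (-1, 9, 11), A_1A_3 = (6, -3, 2); a normal to α is A_1A_2 × A_1A_3 = (51, 68, -51).
Using A_1: α has equation 51x + 68y - 51z = 357.
Foot = Q − λn with λ = (n·Q − d)/|n|² = (935 − 357)/9826 = 1/17.
Foot = (14, 1, -3) − (1/17)·(51, 68, -51) = (11, -3, 0).

(11, -3, 0)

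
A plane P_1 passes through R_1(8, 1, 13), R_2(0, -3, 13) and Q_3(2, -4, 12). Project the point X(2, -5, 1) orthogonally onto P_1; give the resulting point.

R_1R_2 = (-8, -4, 0), R_1Q_3 = (-6, -5, -1); a normal to P_1 is R_1R_2 × R_1Q_3 = (4, -8, 16).
Using R_1: P_1 has equation 4x - 8y + 16z = 232.
Foot = X − λn with λ = (n·X − d)/|n|² = (64 − 232)/336 = -1/2.
Foot = (2, -5, 1) − (-1/2)·(4, -8, 16) = (4, -9, 9).

(4, -9, 9)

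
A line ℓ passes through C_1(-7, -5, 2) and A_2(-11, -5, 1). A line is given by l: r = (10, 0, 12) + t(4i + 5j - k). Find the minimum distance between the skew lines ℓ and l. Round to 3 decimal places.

A direction vector for ℓ is A_2 − C_1 = (-4, 0, -1).
Common perpendicular direction n = (-4, 0, -1) × (4, 5, -1) = (5, -8, -20).
With w = (10, 0, 12) − (-7, -5, 2) = (17, 5, 10), w · n = -155.
Distance = |w · n| / |n| = |-155| / √489 ≈ 7.009.

7.009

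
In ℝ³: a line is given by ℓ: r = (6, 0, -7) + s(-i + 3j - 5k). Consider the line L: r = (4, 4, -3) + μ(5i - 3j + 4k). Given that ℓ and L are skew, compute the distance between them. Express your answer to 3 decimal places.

Common perpendicular direction n = (-1, 3, -5) × (5, -3, 4) = (-3, -21, -12).
With w = (4, 4, -3) − (6, 0, -7) = (-2, 4, 4), w · n = -126.
Distance = |w · n| / |n| = |-126| / √594 ≈ 5.170.

5.170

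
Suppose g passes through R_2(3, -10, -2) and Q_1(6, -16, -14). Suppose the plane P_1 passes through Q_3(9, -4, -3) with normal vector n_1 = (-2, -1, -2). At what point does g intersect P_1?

(1, -6, 6)

A direction vector for g is Q_1 − R_2 = (3, -6, -12).
P_1: n_1·r = n_1·Q_3 gives -2x - y - 2z = -8.
Substitute r = (3, -10, -2) + t(3, -6, -12) into the plane: 8 + 24t = -8, so t = -2/3.
Intersection: (3, -10, -2) + (-2/3)·(3, -6, -12) = (1, -6, 6).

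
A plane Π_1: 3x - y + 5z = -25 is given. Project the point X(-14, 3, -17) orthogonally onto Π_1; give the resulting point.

Foot = X − λn with λ = (n·X − d)/|n|² = (-130 − (-25))/35 = -3.
Foot = (-14, 3, -17) − (-3)·(3, -1, 5) = (-5, 0, -2).

(-5, 0, -2)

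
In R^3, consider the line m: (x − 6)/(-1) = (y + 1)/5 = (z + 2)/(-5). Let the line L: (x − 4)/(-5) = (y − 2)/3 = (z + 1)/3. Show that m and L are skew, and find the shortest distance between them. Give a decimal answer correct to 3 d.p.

0.988

m has direction (-1, 5, -5) through (6, -1, -2).
L has direction (-5, 3, 3) through (4, 2, -1).
Common perpendicular direction n = (-1, 5, -5) × (-5, 3, 3) = (30, 28, 22).
With w = (4, 2, -1) − (6, -1, -2) = (-2, 3, 1), w · n = 46.
Since n ≠ 0 the lines are not parallel, and w · n = 46 ≠ 0 so they do not intersect; hence they are skew.
Distance = |w · n| / |n| = |46| / √2168 ≈ 0.988.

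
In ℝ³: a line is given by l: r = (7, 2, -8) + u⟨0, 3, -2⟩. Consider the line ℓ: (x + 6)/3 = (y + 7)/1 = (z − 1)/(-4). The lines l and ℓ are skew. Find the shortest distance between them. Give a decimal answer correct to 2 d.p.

ℓ has direction (3, 1, -4) through (-6, -7, 1).
Common perpendicular direction n = (0, 3, -2) × (3, 1, -4) = (-10, -6, -9).
With w = (-6, -7, 1) − (7, 2, -8) = (-13, -9, 9), w · n = 103.
Distance = |w · n| / |n| = |103| / √217 ≈ 6.99.

6.99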